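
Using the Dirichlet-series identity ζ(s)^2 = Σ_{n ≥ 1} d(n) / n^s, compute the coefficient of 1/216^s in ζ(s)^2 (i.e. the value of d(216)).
d(216) = 16

ζ(s)^2 = (Σ 1/m^s)(Σ 1/k^s). The coefficient of 1/n^s in the product is the number of ordered pairs (m, k) with mk = n, which equals d(n). For n = 216, divisors are [1, 2, 3, 4, 6, 8, 9, 12, 18, 24, 27, 36, 54, 72, 108, 216], so d(216) = 16.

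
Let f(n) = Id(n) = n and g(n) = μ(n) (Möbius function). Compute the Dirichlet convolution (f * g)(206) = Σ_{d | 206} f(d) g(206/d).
(Id * μ)(206) = 102

Divisors of 206: [1, 2, 103, 206]. For each d | 206:
  d = 1: Id(1) · μ(206/1) = 1 · 1 = 1
  d = 2: Id(2) · μ(206/2) = 2 · -1 = -2
  d = 103: Id(103) · μ(206/103) = 103 · -1 = -103
  d = 206: Id(206) · μ(206/206) = 206 · 1 = 206
Summing: (Id * μ)(206) = 1 + -2 + -103 + 206 = 102.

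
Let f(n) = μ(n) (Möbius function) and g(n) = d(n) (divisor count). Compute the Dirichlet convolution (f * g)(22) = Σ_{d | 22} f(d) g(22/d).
(μ * d)(22) = 1

Divisors of 22: [1, 2, 11, 22]. For each d | 22:
  d = 1: μ(1) · d(22/1) = 1 · 4 = 4
  d = 2: μ(2) · d(22/2) = -1 · 2 = -2
  d = 11: μ(11) · d(22/11) = -1 · 2 = -2
  d = 22: μ(22) · d(22/22) = 1 · 1 = 1
Summing: (μ * d)(22) = 4 + -2 + -2 + 1 = 1.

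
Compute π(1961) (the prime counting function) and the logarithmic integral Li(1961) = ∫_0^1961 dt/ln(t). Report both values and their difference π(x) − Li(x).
π(1961) = 297;  Li(1961) ≈ 309.67;  π(x) − Li(x) ≈ -12.67.

Direct count of primes ≤ 1961 gives π(1961) = 297. Numerical evaluation of the logarithmic integral gives Li(1961) ≈ 309.67. The difference π(x) − Li(x) ≈ -12.67 is typically negative for small/moderate x (Li(x) overestimates), though Littlewood's theorem shows this sign changes infinitely often.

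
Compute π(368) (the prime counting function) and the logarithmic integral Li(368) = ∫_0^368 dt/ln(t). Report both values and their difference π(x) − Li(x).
π(368) = 73;  Li(368) ≈ 80.04;  π(x) − Li(x) ≈ -7.04.

Direct count of primes ≤ 368 gives π(368) = 73. Numerical evaluation of the logarithmic integral gives Li(368) ≈ 80.04. The difference π(x) − Li(x) ≈ -7.04 is typically negative for small/moderate x (Li(x) overestimates), though Littlewood's theorem shows this sign changes infinitely often.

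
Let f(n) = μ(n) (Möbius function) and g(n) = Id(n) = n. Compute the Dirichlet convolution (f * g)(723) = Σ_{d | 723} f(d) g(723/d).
(μ * Id)(723) = 480

Divisors of 723: [1, 3, 241, 723]. For each d | 723:
  d = 1: μ(1) · Id(723/1) = 1 · 723 = 723
  d = 3: μ(3) · Id(723/3) = -1 · 241 = -241
  d = 241: μ(241) · Id(723/241) = -1 · 3 = -3
  d = 723: μ(723) · Id(723/723) = 1 · 1 = 1
Summing: (μ * Id)(723) = 723 + -241 + -3 + 1 = 480.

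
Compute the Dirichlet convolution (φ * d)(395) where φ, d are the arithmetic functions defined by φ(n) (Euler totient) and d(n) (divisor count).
(φ * d)(395) = 480

Divisors of 395: [1, 5, 79, 395]. For each d | 395:
  d = 1: φ(1) · d(395/1) = 1 · 4 = 4
  d = 5: φ(5) · d(395/5) = 4 · 2 = 8
  d = 79: φ(79) · d(395/79) = 78 · 2 = 156
  d = 395: φ(395) · d(395/395) = 312 · 1 = 312
Summing: (φ * d)(395) = 4 + 8 + 156 + 312 = 480.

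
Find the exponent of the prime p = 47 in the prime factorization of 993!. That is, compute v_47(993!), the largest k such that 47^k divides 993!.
v_47(993!) = 21

Legendre's formula: v_p(n!) = Σ_{k ≥ 1} ⌊n / p^k⌋. For p = 47, n = 993, the terms are:
  ⌊993/47^1⌋ = ⌊993/47⌋ = 21
(the next term ⌊993/47^2⌋ = 0, terminating the sum). Summing: v_47(993!) = 21 = 21.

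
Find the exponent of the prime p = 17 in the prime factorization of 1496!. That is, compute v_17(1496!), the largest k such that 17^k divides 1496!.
v_17(1496!) = 93

Legendre's formula: v_p(n!) = Σ_{k ≥ 1} ⌊n / p^k⌋. For p = 17, n = 1496, the terms are:
  ⌊1496/17^1⌋ = ⌊1496/17⌋ = 88
  ⌊1496/17^2⌋ = ⌊1496/289⌋ = 5
(the next term ⌊1496/17^3⌋ = 0, terminating the sum). Summing: v_17(1496!) = 88 + 5 = 93.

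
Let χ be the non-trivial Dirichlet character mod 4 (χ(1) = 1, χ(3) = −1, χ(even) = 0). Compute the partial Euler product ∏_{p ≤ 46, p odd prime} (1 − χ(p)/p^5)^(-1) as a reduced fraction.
∏ = 32740559305695385712389870979185370874149053476477367448414215/32866839245274949258617282425703153368289421339680491851218944

The odd primes p ≤ 46 are [3, 5, 7, 11, 13, 17, 19, 23, 29, 31, 37, 41, 43]. For each, χ(p) = 1 if p ≡ 1 mod 4, χ(p) = −1 if p ≡ 3 mod 4. Taking (1 − χ(p)/p^5)^(-1) = p^5/(p^5 − χ(p)): (1 − (-1)/3^5)^(-1) · (1 − (1)/5^5)^(-1) · (1 − (-1)/7^5)^(-1) · (1 − (-1)/11^5)^(-1) · (1 − (1)/13^5)^(-1) · (1 − (1)/17^5)^(-1) · (1 − (-1)/19^5)^(-1) · (1 − (-1)/23^5)^(-1) · (1 − (1)/29^5)^(-1) · (1 − (-1)/31^5)^(-1) · (1 − (1)/37^5)^(-1) · (1 − (1)/41^5)^(-1) · (1 − (-1)/43^5)^(-1) = 32740559305695385712389870979185370874149053476477367448414215/32866839245274949258617282425703153368289421339680491851218944.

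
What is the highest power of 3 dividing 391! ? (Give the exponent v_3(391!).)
v_3(391!) = 192

Legendre's formula: v_p(n!) = Σ_{k ≥ 1} ⌊n / p^k⌋. For p = 3, n = 391, the terms are:
  ⌊391/3^1⌋ = ⌊391/3⌋ = 130
  ⌊391/3^2⌋ = ⌊391/9⌋ = 43
  ⌊391/3^3⌋ = ⌊391/27⌋ = 14
  ⌊391/3^4⌋ = ⌊391/81⌋ = 4
  ⌊391/3^5⌋ = ⌊391/243⌋ = 1
(the next term ⌊391/3^6⌋ = 0, terminating the sum). Summing: v_3(391!) = 130 + 43 + 14 + 4 + 1 = 192.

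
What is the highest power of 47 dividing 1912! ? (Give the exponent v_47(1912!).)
v_47(1912!) = 40

Legendre's formula: v_p(n!) = Σ_{k ≥ 1} ⌊n / p^k⌋. For p = 47, n = 1912, the terms are:
  ⌊1912/47^1⌋ = ⌊1912/47⌋ = 40
(the next term ⌊1912/47^2⌋ = 0, terminating the sum). Summing: v_47(1912!) = 40 = 40.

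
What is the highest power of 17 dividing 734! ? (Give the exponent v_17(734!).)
v_17(734!) = 45

Legendre's formula: v_p(n!) = Σ_{k ≥ 1} ⌊n / p^k⌋. For p = 17, n = 734, the terms are:
  ⌊734/17^1⌋ = ⌊734/17⌋ = 43
  ⌊734/17^2⌋ = ⌊734/289⌋ = 2
(the next term ⌊734/17^3⌋ = 0, terminating the sum). Summing: v_17(734!) = 43 + 2 = 45.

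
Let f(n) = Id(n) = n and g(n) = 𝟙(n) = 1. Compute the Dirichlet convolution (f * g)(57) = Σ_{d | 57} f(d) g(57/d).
(Id * 𝟙)(57) = 80

Divisors of 57: [1, 3, 19, 57]. For each d | 57:
  d = 1: Id(1) · 𝟙(57/1) = 1 · 1 = 1
  d = 3: Id(3) · 𝟙(57/3) = 3 · 1 = 3
  d = 19: Id(19) · 𝟙(57/19) = 19 · 1 = 19
  d = 57: Id(57) · 𝟙(57/57) = 57 · 1 = 57
Summing: (Id * 𝟙)(57) = 1 + 3 + 19 + 57 = 80.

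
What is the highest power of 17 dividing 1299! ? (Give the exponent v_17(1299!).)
v_17(1299!) = 80

Legendre's formula: v_p(n!) = Σ_{k ≥ 1} ⌊n / p^k⌋. For p = 17, n = 1299, the terms are:
  ⌊1299/17^1⌋ = ⌊1299/17⌋ = 76
  ⌊1299/17^2⌋ = ⌊1299/289⌋ = 4
(the next term ⌊1299/17^3⌋ = 0, terminating the sum). Summing: v_17(1299!) = 76 + 4 = 80.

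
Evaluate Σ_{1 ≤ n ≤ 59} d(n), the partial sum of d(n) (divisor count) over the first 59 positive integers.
Σ_{n ≤ 59} d(n) = 249

Compute d(n) for each 1 ≤ n ≤ 59: d(1) = 1, d(2) = 2, d(3) = 2, d(4) = 3, d(5) = 2, d(6) = 4, d(7) = 2, d(8) = 4, d(9) = 3, d(10) = 4, d(11) = 2, d(12) = 6, d(13) = 2, d(14) = 4, d(15) = 4, d(16) = 5, d(17) = 2, d(18) = 6, d(19) = 2, d(20) = 6, d(21) = 4, d(22) = 4, d(23) = 2, d(24) = 8, d(25) = 3, d(26) = 4, d(27) = 4, d(28) = 6, d(29) = 2, d(30) = 8, d(31) = 2, d(32) = 6, d(33) = 4, d(34) = 4, d(35) = 4, d(36) = 9, d(37) = 2, d(38) = 4, d(39) = 4, d(40) = 8, d(41) = 2, d(42) = 8, d(43) = 2, d(44) = 6, d(45) = 6, d(46) = 4, d(47) = 2, d(48) = 10, d(49) = 3, d(50) = 6, d(51) = 4, d(52) = 6, d(53) = 2, d(54) = 8, d(55) = 4, d(56) = 8, d(57) = 4, d(58) = 4, d(59) = 2. Summing all 59 values: 249. (Dirichlet's divisor formula: Σ_{n ≤ x} d(n) = x ln(x) + (2γ − 1) x + O(√x). For x = 59, the asymptotic estimate is ≈ 249.69.)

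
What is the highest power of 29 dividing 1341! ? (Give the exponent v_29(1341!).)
v_29(1341!) = 47

Legendre's formula: v_p(n!) = Σ_{k ≥ 1} ⌊n / p^k⌋. For p = 29, n = 1341, the terms are:
  ⌊1341/29^1⌋ = ⌊1341/29⌋ = 46
  ⌊1341/29^2⌋ = ⌊1341/841⌋ = 1
(the next term ⌊1341/29^3⌋ = 0, terminating the sum). Summing: v_29(1341!) = 46 + 1 = 47.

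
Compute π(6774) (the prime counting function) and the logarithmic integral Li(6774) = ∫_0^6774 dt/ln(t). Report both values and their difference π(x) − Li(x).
π(6774) = 871;  Li(6774) ≈ 888.76;  π(x) − Li(x) ≈ -17.76.

Direct count of primes ≤ 6774 gives π(6774) = 871. Numerical evaluation of the logarithmic integral gives Li(6774) ≈ 888.76. The difference π(x) − Li(x) ≈ -17.76 is typically negative for small/moderate x (Li(x) overestimates), though Littlewood's theorem shows this sign changes infinitely often.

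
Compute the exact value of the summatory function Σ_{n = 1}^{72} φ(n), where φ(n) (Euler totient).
Σ_{n ≤ 72} φ(n) = 1588

Compute φ(n) for each 1 ≤ n ≤ 72: φ(1) = 1, φ(2) = 1, φ(3) = 2, φ(4) = 2, φ(5) = 4, φ(6) = 2, φ(7) = 6, φ(8) = 4, φ(9) = 6, φ(10) = 4, φ(11) = 10, φ(12) = 4, φ(13) = 12, φ(14) = 6, φ(15) = 8, φ(16) = 8, φ(17) = 16, φ(18) = 6, φ(19) = 18, φ(20) = 8, φ(21) = 12, φ(22) = 10, φ(23) = 22, φ(24) = 8, φ(25) = 20, φ(26) = 12, φ(27) = 18, φ(28) = 12, φ(29) = 28, φ(30) = 8, φ(31) = 30, φ(32) = 16, φ(33) = 20, φ(34) = 16, φ(35) = 24, φ(36) = 12, φ(37) = 36, φ(38) = 18, φ(39) = 24, φ(40) = 16, φ(41) = 40, φ(42) = 12, φ(43) = 42, φ(44) = 20, φ(45) = 24, φ(46) = 22, φ(47) = 46, φ(48) = 16, φ(49) = 42, φ(50) = 20, φ(51) = 32, φ(52) = 24, φ(53) = 52, φ(54) = 18, φ(55) = 40, φ(56) = 24, φ(57) = 36, φ(58) = 28, φ(59) = 58, φ(60) = 16, φ(61) = 60, φ(62) = 30, φ(63) = 36, φ(64) = 32, φ(65) = 48, φ(66) = 20, φ(67) = 66, φ(68) = 32, φ(69) = 44, φ(70) = 24, φ(71) = 70, φ(72) = 24. Summing all 72 values: 1588. (Average order: Σ_{n ≤ x} φ(n) ~ (3/π²) x². For x = 72, (3/π²)·72² ≈ 1575.75.)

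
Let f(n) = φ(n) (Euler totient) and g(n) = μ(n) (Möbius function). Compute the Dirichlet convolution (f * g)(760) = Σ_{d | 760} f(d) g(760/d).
(φ * μ)(760) = 102

Divisors of 760: [1, 2, 4, 5, 8, 10, 19, 20, 38, 40, 76, 95, 152, 190, 380, 760]. For each d | 760:
  d = 1: φ(1) · μ(760/1) = 1 · 0 = 0
  d = 2: φ(2) · μ(760/2) = 1 · 0 = 0
  d = 4: φ(4) · μ(760/4) = 2 · -1 = -2
  d = 5: φ(5) · μ(760/5) = 4 · 0 = 0
  d = 8: φ(8) · μ(760/8) = 4 · 1 = 4
  d = 10: φ(10) · μ(760/10) = 4 · 0 = 0
  d = 19: φ(19) · μ(760/19) = 18 · 0 = 0
  d = 20: φ(20) · μ(760/20) = 8 · 1 = 8
  d = 38: φ(38) · μ(760/38) = 18 · 0 = 0
  d = 40: φ(40) · μ(760/40) = 16 · -1 = -16
  d = 76: φ(76) · μ(760/76) = 36 · 1 = 36
  d = 95: φ(95) · μ(760/95) = 72 · 0 = 0
  d = 152: φ(152) · μ(760/152) = 72 · -1 = -72
  d = 190: φ(190) · μ(760/190) = 72 · 0 = 0
  d = 380: φ(380) · μ(760/380) = 144 · -1 = -144
  d = 760: φ(760) · μ(760/760) = 288 · 1 = 288
Summing: (φ * μ)(760) = 0 + 0 + -2 + 0 + 4 + 0 + 0 + 8 + 0 + -16 + 36 + 0 + -72 + 0 + -144 + 288 = 102.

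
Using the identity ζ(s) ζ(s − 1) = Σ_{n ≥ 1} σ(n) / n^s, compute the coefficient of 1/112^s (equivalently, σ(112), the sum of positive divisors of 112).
σ(112) = 248

In the product (Σ m^0/m^s)(Σ k / k^s) = Σ (Σ_{d | n} d) / n^s, the coefficient of 1/n^s is σ(n) = Σ_{d | n} d. For n = 112, divisors are [1, 2, 4, 7, 8, 14, 16, 28, 56, 112]; summing: σ(112) = 248.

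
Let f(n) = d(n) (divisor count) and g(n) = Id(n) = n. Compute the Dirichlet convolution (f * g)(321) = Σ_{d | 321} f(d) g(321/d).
(d * Id)(321) = 545

Divisors of 321: [1, 3, 107, 321]. For each d | 321:
  d = 1: d(1) · Id(321/1) = 1 · 321 = 321
  d = 3: d(3) · Id(321/3) = 2 · 107 = 214
  d = 107: d(107) · Id(321/107) = 2 · 3 = 6
  d = 321: d(321) · Id(321/321) = 4 · 1 = 4
Summing: (d * Id)(321) = 321 + 214 + 6 + 4 = 545.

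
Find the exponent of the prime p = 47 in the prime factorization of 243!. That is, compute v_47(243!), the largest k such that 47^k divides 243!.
v_47(243!) = 5

Legendre's formula: v_p(n!) = Σ_{k ≥ 1} ⌊n / p^k⌋. For p = 47, n = 243, the terms are:
  ⌊243/47^1⌋ = ⌊243/47⌋ = 5
(the next term ⌊243/47^2⌋ = 0, terminating the sum). Summing: v_47(243!) = 5 = 5.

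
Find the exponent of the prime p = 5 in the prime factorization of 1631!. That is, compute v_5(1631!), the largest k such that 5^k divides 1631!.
v_5(1631!) = 406

Legendre's formula: v_p(n!) = Σ_{k ≥ 1} ⌊n / p^k⌋. For p = 5, n = 1631, the terms are:
  ⌊1631/5^1⌋ = ⌊1631/5⌋ = 326
  ⌊1631/5^2⌋ = ⌊1631/25⌋ = 65
  ⌊1631/5^3⌋ = ⌊1631/125⌋ = 13
  ⌊1631/5^4⌋ = ⌊1631/625⌋ = 2
(the next term ⌊1631/5^5⌋ = 0, terminating the sum). Summing: v_5(1631!) = 326 + 65 + 13 + 2 = 406.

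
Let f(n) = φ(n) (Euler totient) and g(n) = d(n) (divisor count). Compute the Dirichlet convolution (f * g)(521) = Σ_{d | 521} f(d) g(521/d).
(φ * d)(521) = 522

Divisors of 521: [1, 521]. For each d | 521:
  d = 1: φ(1) · d(521/1) = 1 · 2 = 2
  d = 521: φ(521) · d(521/521) = 520 · 1 = 520
Summing: (φ * d)(521) = 2 + 520 = 522.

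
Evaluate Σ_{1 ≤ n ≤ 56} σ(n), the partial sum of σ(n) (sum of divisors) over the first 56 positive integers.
Σ_{n ≤ 56} σ(n) = 2616

Compute σ(n) for each 1 ≤ n ≤ 56: σ(1) = 1, σ(2) = 3, σ(3) = 4, σ(4) = 7, σ(5) = 6, σ(6) = 12, σ(7) = 8, σ(8) = 15, σ(9) = 13, σ(10) = 18, σ(11) = 12, σ(12) = 28, σ(13) = 14, σ(14) = 24, σ(15) = 24, σ(16) = 31, σ(17) = 18, σ(18) = 39, σ(19) = 20, σ(20) = 42, σ(21) = 32, σ(22) = 36, σ(23) = 24, σ(24) = 60, σ(25) = 31, σ(26) = 42, σ(27) = 40, σ(28) = 56, σ(29) = 30, σ(30) = 72, σ(31) = 32, σ(32) = 63, σ(33) = 48, σ(34) = 54, σ(35) = 48, σ(36) = 91, σ(37) = 38, σ(38) = 60, σ(39) = 56, σ(40) = 90, σ(41) = 42, σ(42) = 96, σ(43) = 44, σ(44) = 84, σ(45) = 78, σ(46) = 72, σ(47) = 48, σ(48) = 124, σ(49) = 57, σ(50) = 93, σ(51) = 72, σ(52) = 98, σ(53) = 54, σ(54) = 120, σ(55) = 72, σ(56) = 120. Summing all 56 values: 2616. (Average order: Σ_{n ≤ x} σ(n) ~ (π²/12) x². For x = 56, (π²/12)·56² ≈ 2579.26.)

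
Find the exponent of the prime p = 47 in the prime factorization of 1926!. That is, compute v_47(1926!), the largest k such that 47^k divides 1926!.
v_47(1926!) = 40

Legendre's formula: v_p(n!) = Σ_{k ≥ 1} ⌊n / p^k⌋. For p = 47, n = 1926, the terms are:
  ⌊1926/47^1⌋ = ⌊1926/47⌋ = 40
(the next term ⌊1926/47^2⌋ = 0, terminating the sum). Summing: v_47(1926!) = 40 = 40.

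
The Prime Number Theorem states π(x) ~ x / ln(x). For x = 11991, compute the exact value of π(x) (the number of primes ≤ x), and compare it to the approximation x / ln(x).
π(11991) = 1438;  x/ln(x) ≈ 1276.74;  relative error ≈ 11.21%.

Directly count primes up to 11991: π(11991) = 1438. The PNT approximation gives 11991/ln(11991) ≈ 11991/9.39191 ≈ 1276.74. Relative error (π(x) − x/ln(x)) / π(x) ≈ 11.21%; the approximation is known to undercount slightly (Li(x) is a better estimate).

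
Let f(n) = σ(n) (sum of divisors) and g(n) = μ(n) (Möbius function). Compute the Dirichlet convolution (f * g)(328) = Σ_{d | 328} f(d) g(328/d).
(σ * μ)(328) = 328

Divisors of 328: [1, 2, 4, 8, 41, 82, 164, 328]. For each d | 328:
  d = 1: σ(1) · μ(328/1) = 1 · 0 = 0
  d = 2: σ(2) · μ(328/2) = 3 · 0 = 0
  d = 4: σ(4) · μ(328/4) = 7 · 1 = 7
  d = 8: σ(8) · μ(328/8) = 15 · -1 = -15
  d = 41: σ(41) · μ(328/41) = 42 · 0 = 0
  d = 82: σ(82) · μ(328/82) = 126 · 0 = 0
  d = 164: σ(164) · μ(328/164) = 294 · -1 = -294
  d = 328: σ(328) · μ(328/328) = 630 · 1 = 630
Summing: (σ * μ)(328) = 0 + 0 + 7 + -15 + 0 + 0 + -294 + 630 = 328.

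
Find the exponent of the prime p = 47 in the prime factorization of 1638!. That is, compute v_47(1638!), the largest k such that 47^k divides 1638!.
v_47(1638!) = 34

Legendre's formula: v_p(n!) = Σ_{k ≥ 1} ⌊n / p^k⌋. For p = 47, n = 1638, the terms are:
  ⌊1638/47^1⌋ = ⌊1638/47⌋ = 34
(the next term ⌊1638/47^2⌋ = 0, terminating the sum). Summing: v_47(1638!) = 34 = 34.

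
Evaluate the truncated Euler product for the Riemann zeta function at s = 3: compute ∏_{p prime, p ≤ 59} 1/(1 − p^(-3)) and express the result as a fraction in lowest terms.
∏ = 115000146464778681614198126342037237932886401/95672294696528702067767313816624165235458048

The primes p ≤ 59 are [2, 3, 5, 7, 11, 13, 17, 19, 23, 29, 31, 37, 41, 43, 47, 53, 59]. For each prime, (1 − 1/p^3)^(-1) = p^3 / (p^3 − 1). The product is (1 − 1/2^3)^(-1), (1 − 1/3^3)^(-1), (1 − 1/5^3)^(-1), (1 − 1/7^3)^(-1), (1 − 1/11^3)^(-1), (1 − 1/13^3)^(-1), (1 − 1/17^3)^(-1), (1 − 1/19^3)^(-1), (1 − 1/23^3)^(-1), (1 − 1/29^3)^(-1), (1 − 1/31^3)^(-1), (1 − 1/37^3)^(-1), (1 − 1/41^3)^(-1), (1 − 1/43^3)^(-1), (1 − 1/47^3)^(-1), (1 − 1/53^3)^(-1), (1 − 1/59^3)^(-1) = ∏ p^3 / (p^3 − 1) = 115000146464778681614198126342037237932886401/95672294696528702067767313816624165235458048.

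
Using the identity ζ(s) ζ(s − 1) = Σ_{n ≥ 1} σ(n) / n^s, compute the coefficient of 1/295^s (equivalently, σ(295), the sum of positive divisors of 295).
σ(295) = 360

In the product (Σ m^0/m^s)(Σ k / k^s) = Σ (Σ_{d | n} d) / n^s, the coefficient of 1/n^s is σ(n) = Σ_{d | n} d. For n = 295, divisors are [1, 5, 59, 295]; summing: σ(295) = 360.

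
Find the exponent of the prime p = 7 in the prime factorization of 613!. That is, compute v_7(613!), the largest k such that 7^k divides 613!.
v_7(613!) = 100

Legendre's formula: v_p(n!) = Σ_{k ≥ 1} ⌊n / p^k⌋. For p = 7, n = 613, the terms are:
  ⌊613/7^1⌋ = ⌊613/7⌋ = 87
  ⌊613/7^2⌋ = ⌊613/49⌋ = 12
  ⌊613/7^3⌋ = ⌊613/343⌋ = 1
(the next term ⌊613/7^4⌋ = 0, terminating the sum). Summing: v_7(613!) = 87 + 12 + 1 = 100.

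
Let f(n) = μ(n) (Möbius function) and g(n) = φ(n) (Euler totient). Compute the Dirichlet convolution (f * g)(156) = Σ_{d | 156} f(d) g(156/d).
(μ * φ)(156) = 11

Divisors of 156: [1, 2, 3, 4, 6, 12, 13, 26, 39, 52, 78, 156]. For each d | 156:
  d = 1: μ(1) · φ(156/1) = 1 · 48 = 48
  d = 2: μ(2) · φ(156/2) = -1 · 24 = -24
  d = 3: μ(3) · φ(156/3) = -1 · 24 = -24
  d = 4: μ(4) · φ(156/4) = 0 · 24 = 0
  d = 6: μ(6) · φ(156/6) = 1 · 12 = 12
  d = 12: μ(12) · φ(156/12) = 0 · 12 = 0
  d = 13: μ(13) · φ(156/13) = -1 · 4 = -4
  d = 26: μ(26) · φ(156/26) = 1 · 2 = 2
  d = 39: μ(39) · φ(156/39) = 1 · 2 = 2
  d = 52: μ(52) · φ(156/52) = 0 · 2 = 0
  d = 78: μ(78) · φ(156/78) = -1 · 1 = -1
  d = 156: μ(156) · φ(156/156) = 0 · 1 = 0
Summing: (μ * φ)(156) = 48 + -24 + -24 + 0 + 12 + 0 + -4 + 2 + 2 + 0 + -1 + 0 = 11.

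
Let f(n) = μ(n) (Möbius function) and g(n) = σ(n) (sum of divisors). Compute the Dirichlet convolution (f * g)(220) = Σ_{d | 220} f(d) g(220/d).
(μ * σ)(220) = 220

Divisors of 220: [1, 2, 4, 5, 10, 11, 20, 22, 44, 55, 110, 220]. For each d | 220:
  d = 1: μ(1) · σ(220/1) = 1 · 504 = 504
  d = 2: μ(2) · σ(220/2) = -1 · 216 = -216
  d = 4: μ(4) · σ(220/4) = 0 · 72 = 0
  d = 5: μ(5) · σ(220/5) = -1 · 84 = -84
  d = 10: μ(10) · σ(220/10) = 1 · 36 = 36
  d = 11: μ(11) · σ(220/11) = -1 · 42 = -42
  d = 20: μ(20) · σ(220/20) = 0 · 12 = 0
  d = 22: μ(22) · σ(220/22) = 1 · 18 = 18
  d = 44: μ(44) · σ(220/44) = 0 · 6 = 0
  d = 55: μ(55) · σ(220/55) = 1 · 7 = 7
  d = 110: μ(110) · σ(220/110) = -1 · 3 = -3
  d = 220: μ(220) · σ(220/220) = 0 · 1 = 0
Summing: (μ * σ)(220) = 504 + -216 + 0 + -84 + 36 + -42 + 0 + 18 + 0 + 7 + -3 + 0 = 220.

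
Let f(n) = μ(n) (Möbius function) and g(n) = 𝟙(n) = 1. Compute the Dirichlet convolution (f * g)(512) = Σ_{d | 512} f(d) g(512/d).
(μ * 𝟙)(512) = 0

Divisors of 512: [1, 2, 4, 8, 16, 32, 64, 128, 256, 512]. For each d | 512:
  d = 1: μ(1) · 𝟙(512/1) = 1 · 1 = 1
  d = 2: μ(2) · 𝟙(512/2) = -1 · 1 = -1
  d = 4: μ(4) · 𝟙(512/4) = 0 · 1 = 0
  d = 8: μ(8) · 𝟙(512/8) = 0 · 1 = 0
  d = 16: μ(16) · 𝟙(512/16) = 0 · 1 = 0
  d = 32: μ(32) · 𝟙(512/32) = 0 · 1 = 0
  d = 64: μ(64) · 𝟙(512/64) = 0 · 1 = 0
  d = 128: μ(128) · 𝟙(512/128) = 0 · 1 = 0
  d = 256: μ(256) · 𝟙(512/256) = 0 · 1 = 0
  d = 512: μ(512) · 𝟙(512/512) = 0 · 1 = 0
Summing: (μ * 𝟙)(512) = 1 + -1 + 0 + 0 + 0 + 0 + 0 + 0 + 0 + 0 = 0.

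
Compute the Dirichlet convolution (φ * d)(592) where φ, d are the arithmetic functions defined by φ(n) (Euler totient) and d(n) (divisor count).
(φ * d)(592) = 1178

Divisors of 592: [1, 2, 4, 8, 16, 37, 74, 148, 296, 592]. For each d | 592:
  d = 1: φ(1) · d(592/1) = 1 · 10 = 10
  d = 2: φ(2) · d(592/2) = 1 · 8 = 8
  d = 4: φ(4) · d(592/4) = 2 · 6 = 12
  d = 8: φ(8) · d(592/8) = 4 · 4 = 16
  d = 16: φ(16) · d(592/16) = 8 · 2 = 16
  d = 37: φ(37) · d(592/37) = 36 · 5 = 180
  d = 74: φ(74) · d(592/74) = 36 · 4 = 144
  d = 148: φ(148) · d(592/148) = 72 · 3 = 216
  d = 296: φ(296) · d(592/296) = 144 · 2 = 288
  d = 592: φ(592) · d(592/592) = 288 · 1 = 288
Summing: (φ * d)(592) = 10 + 8 + 12 + 16 + 16 + 180 + 144 + 216 + 288 + 288 = 1178.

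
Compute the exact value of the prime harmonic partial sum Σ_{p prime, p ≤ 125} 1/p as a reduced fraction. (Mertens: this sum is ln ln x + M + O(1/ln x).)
Σ 1/p = 58472171373748331322981543916880425472323867753/31610054640417607788145206291543662493274686990

π(125) = 30, so the primes ≤ 125 are [2, 3, 5, 7, 11, 13, 17, 19, 23, 29, 31, 37, 41, 43, 47, 53, 59, 61, 67, 71, 73, 79, 83, 89, 97, 101, 103, 107, 109, 113]. Summing 1/p over these primes: 58472171373748331322981543916880425472323867753/31610054640417607788145206291543662493274686990 ≈ 1.8498. Mertens estimate ln ln(125) + 0.2615 ≈ 1.8360.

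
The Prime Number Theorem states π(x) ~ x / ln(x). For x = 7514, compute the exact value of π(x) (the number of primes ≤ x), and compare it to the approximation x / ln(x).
π(7514) = 951;  x/ln(x) ≈ 841.95;  relative error ≈ 11.47%.

Directly count primes up to 7514: π(7514) = 951. The PNT approximation gives 7514/ln(7514) ≈ 7514/8.92452 ≈ 841.95. Relative error (π(x) − x/ln(x)) / π(x) ≈ 11.47%; the approximation is known to undercount slightly (Li(x) is a better estimate).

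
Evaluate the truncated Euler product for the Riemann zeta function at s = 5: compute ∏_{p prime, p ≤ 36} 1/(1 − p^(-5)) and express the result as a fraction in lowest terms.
∏ = 1910589921595024369341325427716514697147265/1842548811291065574051999987500114856101888

The primes p ≤ 36 are [2, 3, 5, 7, 11, 13, 17, 19, 23, 29, 31]. For each prime, (1 − 1/p^5)^(-1) = p^5 / (p^5 − 1). The product is (1 − 1/2^5)^(-1), (1 − 1/3^5)^(-1), (1 − 1/5^5)^(-1), (1 − 1/7^5)^(-1), (1 − 1/11^5)^(-1), (1 − 1/13^5)^(-1), (1 − 1/17^5)^(-1), (1 − 1/19^5)^(-1), (1 − 1/23^5)^(-1), (1 − 1/29^5)^(-1), (1 − 1/31^5)^(-1) = ∏ p^5 / (p^5 − 1) = 1910589921595024369341325427716514697147265/1842548811291065574051999987500114856101888.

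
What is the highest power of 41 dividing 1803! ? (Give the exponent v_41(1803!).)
v_41(1803!) = 44

Legendre's formula: v_p(n!) = Σ_{k ≥ 1} ⌊n / p^k⌋. For p = 41, n = 1803, the terms are:
  ⌊1803/41^1⌋ = ⌊1803/41⌋ = 43
  ⌊1803/41^2⌋ = ⌊1803/1681⌋ = 1
(the next term ⌊1803/41^3⌋ = 0, terminating the sum). Summing: v_41(1803!) = 43 + 1 = 44.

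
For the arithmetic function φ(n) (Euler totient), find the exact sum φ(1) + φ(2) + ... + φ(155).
Σ_{n ≤ 155} φ(n) = 7356

Compute φ(n) for each 1 ≤ n ≤ 155: φ(1) = 1, φ(2) = 1, φ(3) = 2, φ(4) = 2, φ(5) = 4, φ(6) = 2, φ(7) = 6, φ(8) = 4, φ(9) = 6, φ(10) = 4, φ(11) = 10, φ(12) = 4, φ(13) = 12, φ(14) = 6, φ(15) = 8, φ(16) = 8, φ(17) = 16, φ(18) = 6, φ(19) = 18, φ(20) = 8, φ(21) = 12, φ(22) = 10, φ(23) = 22, φ(24) = 8, φ(25) = 20, φ(26) = 12, φ(27) = 18, φ(28) = 12, φ(29) = 28, φ(30) = 8, φ(31) = 30, φ(32) = 16, φ(33) = 20, φ(34) = 16, φ(35) = 24, φ(36) = 12, φ(37) = 36, φ(38) = 18, φ(39) = 24, φ(40) = 16, φ(41) = 40, φ(42) = 12, φ(43) = 42, φ(44) = 20, φ(45) = 24, φ(46) = 22, φ(47) = 46, φ(48) = 16, φ(49) = 42, φ(50) = 20, φ(51) = 32, φ(52) = 24, φ(53) = 52, φ(54) = 18, φ(55) = 40, φ(56) = 24, φ(57) = 36, φ(58) = 28, φ(59) = 58, φ(60) = 16, φ(61) = 60, φ(62) = 30, φ(63) = 36, φ(64) = 32, φ(65) = 48, φ(66) = 20, φ(67) = 66, φ(68) = 32, φ(69) = 44, φ(70) = 24, φ(71) = 70, φ(72) = 24, φ(73) = 72, φ(74) = 36, φ(75) = 40, φ(76) = 36, φ(77) = 60, φ(78) = 24, φ(79) = 78, φ(80) = 32, φ(81) = 54, φ(82) = 40, φ(83) = 82, φ(84) = 24, φ(85) = 64, φ(86) = 42, φ(87) = 56, φ(88) = 40, φ(89) = 88, φ(90) = 24, φ(91) = 72, φ(92) = 44, φ(93) = 60, φ(94) = 46, φ(95) = 72, φ(96) = 32, φ(97) = 96, φ(98) = 42, φ(99) = 60, φ(100) = 40, φ(101) = 100, φ(102) = 32, φ(103) = 102, φ(104) = 48, φ(105) = 48, φ(106) = 52, φ(107) = 106, φ(108) = 36, φ(109) = 108, φ(110) = 40, φ(111) = 72, φ(112) = 48, φ(113) = 112, φ(114) = 36, φ(115) = 88, φ(116) = 56, φ(117) = 72, φ(118) = 58, φ(119) = 96, φ(120) = 32, φ(121) = 110, φ(122) = 60, φ(123) = 80, φ(124) = 60, φ(125) = 100, φ(126) = 36, φ(127) = 126, φ(128) = 64, φ(129) = 84, φ(130) = 48, φ(131) = 130, φ(132) = 40, φ(133) = 108, φ(134) = 66, φ(135) = 72, φ(136) = 64, φ(137) = 136, φ(138) = 44, φ(139) = 138, φ(140) = 48, φ(141) = 92, φ(142) = 70, φ(143) = 120, φ(144) = 48, φ(145) = 112, φ(146) = 72, φ(147) = 84, φ(148) = 72, φ(149) = 148, φ(150) = 40, φ(151) = 150, φ(152) = 72, φ(153) = 96, φ(154) = 60, φ(155) = 120. Summing all 155 values: 7356. (Average order: Σ_{n ≤ x} φ(n) ~ (3/π²) x². For x = 155, (3/π²)·155² ≈ 7302.72.)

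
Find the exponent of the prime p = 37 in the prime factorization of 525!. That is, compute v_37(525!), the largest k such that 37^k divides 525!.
v_37(525!) = 14

Legendre's formula: v_p(n!) = Σ_{k ≥ 1} ⌊n / p^k⌋. For p = 37, n = 525, the terms are:
  ⌊525/37^1⌋ = ⌊525/37⌋ = 14
(the next term ⌊525/37^2⌋ = 0, terminating the sum). Summing: v_37(525!) = 14 = 14.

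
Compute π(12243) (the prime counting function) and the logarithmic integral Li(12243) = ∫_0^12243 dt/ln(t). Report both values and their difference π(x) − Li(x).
π(12243) = 1463;  Li(12243) ≈ 1486.94;  π(x) − Li(x) ≈ -23.94.

Direct count of primes ≤ 12243 gives π(12243) = 1463. Numerical evaluation of the logarithmic integral gives Li(12243) ≈ 1486.94. The difference π(x) − Li(x) ≈ -23.94 is typically negative for small/moderate x (Li(x) overestimates), though Littlewood's theorem shows this sign changes infinitely often.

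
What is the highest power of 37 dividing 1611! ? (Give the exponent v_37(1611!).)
v_37(1611!) = 44

Legendre's formula: v_p(n!) = Σ_{k ≥ 1} ⌊n / p^k⌋. For p = 37, n = 1611, the terms are:
  ⌊1611/37^1⌋ = ⌊1611/37⌋ = 43
  ⌊1611/37^2⌋ = ⌊1611/1369⌋ = 1
(the next term ⌊1611/37^3⌋ = 0, terminating the sum). Summing: v_37(1611!) = 43 + 1 = 44.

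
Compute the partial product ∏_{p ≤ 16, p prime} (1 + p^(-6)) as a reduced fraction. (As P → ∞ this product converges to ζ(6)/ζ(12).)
∏ = 261167492243135861/256778456493448890

The primes p ≤ 16 are [2, 3, 5, 7, 11, 13]. For each, (1 + 1/p^6) = (p^6 + 1)/p^6. Multiplying these fractions over p ∈ [2, 3, 5, 7, 11, 13] gives 261167492243135861/256778456493448890. (In the limit P → ∞ this tends to ζ(6)/ζ(12).)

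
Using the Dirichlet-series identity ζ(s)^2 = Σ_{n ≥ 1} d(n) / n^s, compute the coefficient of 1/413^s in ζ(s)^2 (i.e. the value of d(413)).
d(413) = 4

ζ(s)^2 = (Σ 1/m^s)(Σ 1/k^s). The coefficient of 1/n^s in the product is the number of ordered pairs (m, k) with mk = n, which equals d(n). For n = 413, divisors are [1, 7, 59, 413], so d(413) = 4.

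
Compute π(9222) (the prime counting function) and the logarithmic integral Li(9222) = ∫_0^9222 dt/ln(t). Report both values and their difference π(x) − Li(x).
π(9222) = 1143;  Li(9222) ≈ 1161.30;  π(x) − Li(x) ≈ -18.30.

Direct count of primes ≤ 9222 gives π(9222) = 1143. Numerical evaluation of the logarithmic integral gives Li(9222) ≈ 1161.30. The difference π(x) − Li(x) ≈ -18.30 is typically negative for small/moderate x (Li(x) overestimates), though Littlewood's theorem shows this sign changes infinitely often.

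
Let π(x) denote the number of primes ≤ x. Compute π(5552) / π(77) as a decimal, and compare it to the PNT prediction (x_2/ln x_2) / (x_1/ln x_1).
π(5552)/π(77) = 732/21 ≈ 34.8571;  PNT prediction ≈ 36.3267.

π(77) = 21 and π(5552) = 732, so π(5552)/π(77) ≈ 34.8571. The PNT-predicted ratio is (5552/ln(5552)) / (77/ln(77)) ≈ 36.3267. The two agree to within a few percent, as expected.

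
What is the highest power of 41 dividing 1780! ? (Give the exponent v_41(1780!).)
v_41(1780!) = 44

Legendre's formula: v_p(n!) = Σ_{k ≥ 1} ⌊n / p^k⌋. For p = 41, n = 1780, the terms are:
  ⌊1780/41^1⌋ = ⌊1780/41⌋ = 43
  ⌊1780/41^2⌋ = ⌊1780/1681⌋ = 1
(the next term ⌊1780/41^3⌋ = 0, terminating the sum). Summing: v_41(1780!) = 43 + 1 = 44.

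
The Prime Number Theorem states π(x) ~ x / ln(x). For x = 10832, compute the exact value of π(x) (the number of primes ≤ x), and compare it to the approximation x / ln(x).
π(10832) = 1316;  x/ln(x) ≈ 1165.95;  relative error ≈ 11.40%.

Directly count primes up to 10832: π(10832) = 1316. The PNT approximation gives 10832/ln(10832) ≈ 10832/9.29026 ≈ 1165.95. Relative error (π(x) − x/ln(x)) / π(x) ≈ 11.40%; the approximation is known to undercount slightly (Li(x) is a better estimate).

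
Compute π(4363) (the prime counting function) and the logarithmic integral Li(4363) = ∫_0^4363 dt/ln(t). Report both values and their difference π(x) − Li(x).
π(4363) = 596;  Li(4363) ≈ 608.90;  π(x) − Li(x) ≈ -12.90.

Direct count of primes ≤ 4363 gives π(4363) = 596. Numerical evaluation of the logarithmic integral gives Li(4363) ≈ 608.90. The difference π(x) − Li(x) ≈ -12.90 is typically negative for small/moderate x (Li(x) overestimates), though Littlewood's theorem shows this sign changes infinitely often.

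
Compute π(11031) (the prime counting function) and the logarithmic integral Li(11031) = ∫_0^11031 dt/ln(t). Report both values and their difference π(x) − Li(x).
π(11031) = 1337;  Li(11031) ≈ 1357.47;  π(x) − Li(x) ≈ -20.47.

Direct count of primes ≤ 11031 gives π(11031) = 1337. Numerical evaluation of the logarithmic integral gives Li(11031) ≈ 1357.47. The difference π(x) − Li(x) ≈ -20.47 is typically negative for small/moderate x (Li(x) overestimates), though Littlewood's theorem shows this sign changes infinitely often.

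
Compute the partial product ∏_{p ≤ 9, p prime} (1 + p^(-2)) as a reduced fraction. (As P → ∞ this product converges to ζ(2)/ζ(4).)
∏ = 650/441

The primes p ≤ 9 are [2, 3, 5, 7]. For each, (1 + 1/p^2) = (p^2 + 1)/p^2. Multiplying these fractions over p ∈ [2, 3, 5, 7] gives 650/441. (In the limit P → ∞ this tends to ζ(2)/ζ(4).)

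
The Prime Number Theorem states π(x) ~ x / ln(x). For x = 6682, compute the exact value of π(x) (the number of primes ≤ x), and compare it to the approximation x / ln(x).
π(6682) = 861;  x/ln(x) ≈ 758.70;  relative error ≈ 11.88%.

Directly count primes up to 6682: π(6682) = 861. The PNT approximation gives 6682/ln(6682) ≈ 6682/8.80717 ≈ 758.70. Relative error (π(x) − x/ln(x)) / π(x) ≈ 11.88%; the approximation is known to undercount slightly (Li(x) is a better estimate).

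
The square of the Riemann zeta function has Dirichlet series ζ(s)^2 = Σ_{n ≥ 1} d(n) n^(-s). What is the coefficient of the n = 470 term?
d(470) = 8

ζ(s)^2 = (Σ 1/m^s)(Σ 1/k^s). The coefficient of 1/n^s in the product is the number of ordered pairs (m, k) with mk = n, which equals d(n). For n = 470, divisors are [1, 2, 5, 10, 47, 94, 235, 470], so d(470) = 8.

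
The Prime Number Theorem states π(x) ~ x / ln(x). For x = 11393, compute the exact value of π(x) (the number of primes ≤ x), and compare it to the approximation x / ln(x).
π(11393) = 1375;  x/ln(x) ≈ 1219.71;  relative error ≈ 11.29%.

Directly count primes up to 11393: π(11393) = 1375. The PNT approximation gives 11393/ln(11393) ≈ 11393/9.34075 ≈ 1219.71. Relative error (π(x) − x/ln(x)) / π(x) ≈ 11.29%; the approximation is known to undercount slightly (Li(x) is a better estimate).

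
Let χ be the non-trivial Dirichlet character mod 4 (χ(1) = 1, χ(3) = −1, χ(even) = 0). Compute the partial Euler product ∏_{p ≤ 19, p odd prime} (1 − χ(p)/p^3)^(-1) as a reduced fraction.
∏ = 2463517706231725/2542314678779904

The odd primes p ≤ 19 are [3, 5, 7, 11, 13, 17, 19]. For each, χ(p) = 1 if p ≡ 1 mod 4, χ(p) = −1 if p ≡ 3 mod 4. Taking (1 − χ(p)/p^3)^(-1) = p^3/(p^3 − χ(p)): (1 − (-1)/3^3)^(-1) · (1 − (1)/5^3)^(-1) · (1 − (-1)/7^3)^(-1) · (1 − (-1)/11^3)^(-1) · (1 − (1)/13^3)^(-1) · (1 − (1)/17^3)^(-1) · (1 − (-1)/19^3)^(-1) = 2463517706231725/2542314678779904.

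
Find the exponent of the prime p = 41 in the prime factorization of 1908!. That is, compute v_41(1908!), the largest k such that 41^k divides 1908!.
v_41(1908!) = 47

Legendre's formula: v_p(n!) = Σ_{k ≥ 1} ⌊n / p^k⌋. For p = 41, n = 1908, the terms are:
  ⌊1908/41^1⌋ = ⌊1908/41⌋ = 46
  ⌊1908/41^2⌋ = ⌊1908/1681⌋ = 1
(the next term ⌊1908/41^3⌋ = 0, terminating the sum). Summing: v_41(1908!) = 46 + 1 = 47.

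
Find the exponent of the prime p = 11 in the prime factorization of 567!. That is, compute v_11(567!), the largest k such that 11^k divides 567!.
v_11(567!) = 55

Legendre's formula: v_p(n!) = Σ_{k ≥ 1} ⌊n / p^k⌋. For p = 11, n = 567, the terms are:
  ⌊567/11^1⌋ = ⌊567/11⌋ = 51
  ⌊567/11^2⌋ = ⌊567/121⌋ = 4
(the next term ⌊567/11^3⌋ = 0, terminating the sum). Summing: v_11(567!) = 51 + 4 = 55.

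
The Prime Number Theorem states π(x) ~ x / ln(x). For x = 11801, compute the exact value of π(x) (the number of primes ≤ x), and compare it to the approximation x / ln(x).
π(11801) = 1414;  x/ln(x) ≈ 1258.65;  relative error ≈ 10.99%.

Directly count primes up to 11801: π(11801) = 1414. The PNT approximation gives 11801/ln(11801) ≈ 11801/9.37594 ≈ 1258.65. Relative error (π(x) − x/ln(x)) / π(x) ≈ 10.99%; the approximation is known to undercount slightly (Li(x) is a better estimate).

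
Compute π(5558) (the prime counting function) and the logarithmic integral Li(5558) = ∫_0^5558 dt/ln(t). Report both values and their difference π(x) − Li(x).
π(5558) = 733;  Li(5558) ≈ 749.38;  π(x) − Li(x) ≈ -16.38.

Direct count of primes ≤ 5558 gives π(5558) = 733. Numerical evaluation of the logarithmic integral gives Li(5558) ≈ 749.38. The difference π(x) − Li(x) ≈ -16.38 is typically negative for small/moderate x (Li(x) overestimates), though Littlewood's theorem shows this sign changes infinitely often.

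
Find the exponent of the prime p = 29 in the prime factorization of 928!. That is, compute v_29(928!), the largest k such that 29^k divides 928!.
v_29(928!) = 33

Legendre's formula: v_p(n!) = Σ_{k ≥ 1} ⌊n / p^k⌋. For p = 29, n = 928, the terms are:
  ⌊928/29^1⌋ = ⌊928/29⌋ = 32
  ⌊928/29^2⌋ = ⌊928/841⌋ = 1
(the next term ⌊928/29^3⌋ = 0, terminating the sum). Summing: v_29(928!) = 32 + 1 = 33.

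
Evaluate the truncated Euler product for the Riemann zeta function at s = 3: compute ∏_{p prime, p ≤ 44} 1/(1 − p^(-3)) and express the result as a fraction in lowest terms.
∏ = 11622300127850926153432227486340003/9669167824002218213355442162630656

The primes p ≤ 44 are [2, 3, 5, 7, 11, 13, 17, 19, 23, 29, 31, 37, 41, 43]. For each prime, (1 − 1/p^3)^(-1) = p^3 / (p^3 − 1). The product is (1 − 1/2^3)^(-1), (1 − 1/3^3)^(-1), (1 − 1/5^3)^(-1), (1 − 1/7^3)^(-1), (1 − 1/11^3)^(-1), (1 − 1/13^3)^(-1), (1 − 1/17^3)^(-1), (1 − 1/19^3)^(-1), (1 − 1/23^3)^(-1), (1 − 1/29^3)^(-1), (1 − 1/31^3)^(-1), (1 − 1/37^3)^(-1), (1 − 1/41^3)^(-1), (1 − 1/43^3)^(-1) = ∏ p^3 / (p^3 − 1) = 11622300127850926153432227486340003/9669167824002218213355442162630656.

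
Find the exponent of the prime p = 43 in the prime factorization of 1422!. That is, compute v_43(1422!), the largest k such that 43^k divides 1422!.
v_43(1422!) = 33

Legendre's formula: v_p(n!) = Σ_{k ≥ 1} ⌊n / p^k⌋. For p = 43, n = 1422, the terms are:
  ⌊1422/43^1⌋ = ⌊1422/43⌋ = 33
(the next term ⌊1422/43^2⌋ = 0, terminating the sum). Summing: v_43(1422!) = 33 = 33.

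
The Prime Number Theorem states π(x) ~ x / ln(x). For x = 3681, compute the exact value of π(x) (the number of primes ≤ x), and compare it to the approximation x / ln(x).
π(3681) = 514;  x/ln(x) ≈ 448.30;  relative error ≈ 12.78%.

Directly count primes up to 3681: π(3681) = 514. The PNT approximation gives 3681/ln(3681) ≈ 3681/8.21094 ≈ 448.30. Relative error (π(x) − x/ln(x)) / π(x) ≈ 12.78%; the approximation is known to undercount slightly (Li(x) is a better estimate).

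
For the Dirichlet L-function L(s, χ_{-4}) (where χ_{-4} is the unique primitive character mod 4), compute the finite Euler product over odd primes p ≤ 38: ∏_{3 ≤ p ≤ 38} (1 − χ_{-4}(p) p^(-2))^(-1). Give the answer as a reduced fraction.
∏ = 136633422149134339/149104402366464000

The odd primes p ≤ 38 are [3, 5, 7, 11, 13, 17, 19, 23, 29, 31, 37]. For each, χ(p) = 1 if p ≡ 1 mod 4, χ(p) = −1 if p ≡ 3 mod 4. Taking (1 − χ(p)/p^2)^(-1) = p^2/(p^2 − χ(p)): (1 − (-1)/3^2)^(-1) · (1 − (1)/5^2)^(-1) · (1 − (-1)/7^2)^(-1) · (1 − (-1)/11^2)^(-1) · (1 − (1)/13^2)^(-1) · (1 − (1)/17^2)^(-1) · (1 − (-1)/19^2)^(-1) · (1 − (-1)/23^2)^(-1) · (1 − (1)/29^2)^(-1) · (1 − (-1)/31^2)^(-1) · (1 − (1)/37^2)^(-1) = 136633422149134339/149104402366464000.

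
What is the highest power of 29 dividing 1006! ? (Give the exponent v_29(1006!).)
v_29(1006!) = 35

Legendre's formula: v_p(n!) = Σ_{k ≥ 1} ⌊n / p^k⌋. For p = 29, n = 1006, the terms are:
  ⌊1006/29^1⌋ = ⌊1006/29⌋ = 34
  ⌊1006/29^2⌋ = ⌊1006/841⌋ = 1
(the next term ⌊1006/29^3⌋ = 0, terminating the sum). Summing: v_29(1006!) = 34 + 1 = 35.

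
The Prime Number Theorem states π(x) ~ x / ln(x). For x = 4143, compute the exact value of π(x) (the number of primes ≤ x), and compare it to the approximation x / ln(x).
π(4143) = 570;  x/ln(x) ≈ 497.41;  relative error ≈ 12.74%.

Directly count primes up to 4143: π(4143) = 570. The PNT approximation gives 4143/ln(4143) ≈ 4143/8.32918 ≈ 497.41. Relative error (π(x) − x/ln(x)) / π(x) ≈ 12.74%; the approximation is known to undercount slightly (Li(x) is a better estimate).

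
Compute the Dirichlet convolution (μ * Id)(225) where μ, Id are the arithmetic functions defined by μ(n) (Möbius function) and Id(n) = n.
(μ * Id)(225) = 120

Divisors of 225: [1, 3, 5, 9, 15, 25, 45, 75, 225]. For each d | 225:
  d = 1: μ(1) · Id(225/1) = 1 · 225 = 225
  d = 3: μ(3) · Id(225/3) = -1 · 75 = -75
  d = 5: μ(5) · Id(225/5) = -1 · 45 = -45
  d = 9: μ(9) · Id(225/9) = 0 · 25 = 0
  d = 15: μ(15) · Id(225/15) = 1 · 15 = 15
  d = 25: μ(25) · Id(225/25) = 0 · 9 = 0
  d = 45: μ(45) · Id(225/45) = 0 · 5 = 0
  d = 75: μ(75) · Id(225/75) = 0 · 3 = 0
  d = 225: μ(225) · Id(225/225) = 0 · 1 = 0
Summing: (μ * Id)(225) = 225 + -75 + -45 + 0 + 15 + 0 + 0 + 0 + 0 = 120.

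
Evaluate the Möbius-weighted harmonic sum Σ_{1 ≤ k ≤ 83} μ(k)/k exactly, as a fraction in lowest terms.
Σ μ(k)/k = -223590076836035175208867029720/8902150522975861711854133933093

Values of μ(k) for 1 ≤ k ≤ 83: μ(1) = 1, μ(2) = -1, μ(3) = -1, μ(5) = -1, μ(6) = 1, μ(7) = -1, μ(10) = 1, μ(11) = -1, μ(13) = -1, μ(14) = 1, μ(15) = 1, μ(17) = -1, μ(19) = -1, μ(21) = 1, μ(22) = 1, μ(23) = -1, μ(26) = 1, μ(29) = -1, μ(30) = -1, μ(31) = -1, μ(33) = 1, μ(34) = 1, μ(35) = 1, μ(37) = -1, μ(38) = 1, μ(39) = 1, μ(41) = -1, μ(42) = -1, μ(43) = -1, μ(46) = 1, μ(47) = -1, μ(51) = 1, μ(53) = -1, μ(55) = 1, μ(57) = 1, μ(58) = 1, μ(59) = -1, μ(61) = -1, μ(62) = 1, μ(65) = 1, μ(66) = -1, μ(67) = -1, μ(69) = 1, μ(70) = -1, μ(71) = -1, μ(73) = -1, μ(74) = 1, μ(77) = 1, μ(78) = -1, μ(79) = -1, μ(82) = 1, μ(83) = -1, with μ = 0 on non-squarefree integers. Summing μ(k)/k for k where μ(k) ≠ 0 gives -223590076836035175208867029720/8902150522975861711854133933093 ≈ -0.0251. (PNT ⟺ this sum → 0 as n → ∞.)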